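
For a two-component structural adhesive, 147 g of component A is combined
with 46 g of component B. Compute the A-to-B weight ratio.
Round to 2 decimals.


Weight ratio A:B = 147 / 46
= 3.20

3.20


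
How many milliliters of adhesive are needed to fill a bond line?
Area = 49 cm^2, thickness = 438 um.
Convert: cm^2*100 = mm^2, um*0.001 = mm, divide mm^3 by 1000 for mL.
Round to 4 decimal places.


= (49 * 100) * (438 * 0.001) / 1000
= 2.1462 mL

2.1462


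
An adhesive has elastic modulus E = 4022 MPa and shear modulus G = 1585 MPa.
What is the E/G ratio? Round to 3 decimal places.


E/G = 4022 / 1585 = 2.538

2.538


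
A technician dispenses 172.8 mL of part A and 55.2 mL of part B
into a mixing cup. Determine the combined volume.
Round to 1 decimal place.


Combined volume = 172.8 + 55.2
= 228.0 mL

228.0


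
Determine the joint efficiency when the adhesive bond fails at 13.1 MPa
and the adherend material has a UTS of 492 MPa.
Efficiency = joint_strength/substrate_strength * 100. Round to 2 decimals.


Joint efficiency = 13.1 / 492 * 100
= 2.66%

2.66


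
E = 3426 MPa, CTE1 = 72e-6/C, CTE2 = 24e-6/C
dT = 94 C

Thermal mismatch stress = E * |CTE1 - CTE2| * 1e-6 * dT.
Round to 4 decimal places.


= 3426 * 48e-6 * 94
= 15.4581 MPa

15.4581


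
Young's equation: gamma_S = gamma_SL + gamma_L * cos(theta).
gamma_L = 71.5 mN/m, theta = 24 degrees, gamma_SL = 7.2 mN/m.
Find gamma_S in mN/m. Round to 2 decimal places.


cos(24 deg) = 0.913545
gamma_S = 7.2 + 71.5 * 0.913545
= 72.52 mN/m

72.52


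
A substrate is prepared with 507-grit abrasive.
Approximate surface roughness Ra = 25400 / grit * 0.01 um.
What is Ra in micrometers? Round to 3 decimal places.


Ra = 25400 / 507 * 0.01 = 0.501 um

0.501


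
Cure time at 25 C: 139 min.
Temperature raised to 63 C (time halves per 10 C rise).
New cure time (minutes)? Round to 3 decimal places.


Acceleration factor = 2^(38/10) = 13.9288
New time = 139 / 13.9288 = 9.979 min

9.979


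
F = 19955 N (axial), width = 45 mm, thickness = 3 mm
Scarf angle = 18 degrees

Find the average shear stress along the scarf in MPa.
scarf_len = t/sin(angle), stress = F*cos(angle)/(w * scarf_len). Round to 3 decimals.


scarf_len = 3/sin(18 deg) = 9.7082
cos(18 deg) = 0.951057
stress = 19955*0.951057/(45*9.7082) = 43.442 MPa

43.442


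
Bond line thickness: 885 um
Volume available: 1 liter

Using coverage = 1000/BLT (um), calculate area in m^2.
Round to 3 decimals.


1 L = 1e6 mm^3, thickness = 885 um = 0.885 mm
Area = 1e6 / 0.885 mm^2 = (1e6 / 0.885) / 1e6 m^2 = 1000 / 885 m^2
= 1.130 m^2

1.130


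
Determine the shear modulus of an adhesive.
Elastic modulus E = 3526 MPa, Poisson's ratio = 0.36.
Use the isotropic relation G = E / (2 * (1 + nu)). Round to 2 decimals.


G = 3526 / (2*(1+0.36)) = 3526 / 2.72
= 1296.32 MPa

1296.32


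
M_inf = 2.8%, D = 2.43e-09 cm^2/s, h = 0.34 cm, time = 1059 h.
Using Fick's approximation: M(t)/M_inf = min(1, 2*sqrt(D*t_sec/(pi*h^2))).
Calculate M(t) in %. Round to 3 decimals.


t = 3812400 s
ratio = min(1, 2*sqrt(2.43e-09*3812400/(pi*0.1156)))
= 0.319432
M(t) = 2.8 * 0.319432 = 0.894%

0.894


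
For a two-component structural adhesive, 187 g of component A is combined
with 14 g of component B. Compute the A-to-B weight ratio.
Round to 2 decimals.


Weight ratio A:B = 187 / 14
= 13.36

13.36


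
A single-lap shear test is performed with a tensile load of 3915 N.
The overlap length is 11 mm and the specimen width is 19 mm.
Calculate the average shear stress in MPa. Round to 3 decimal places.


Shear stress = F / (overlap * width)
= 3915 / (11 * 19)
= 3915 / 209
= 18.732 MPa

18.732


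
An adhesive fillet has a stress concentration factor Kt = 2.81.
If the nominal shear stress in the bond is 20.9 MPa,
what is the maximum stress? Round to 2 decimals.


Max stress = 20.9 * 2.81 = 58.73 MPa

58.73


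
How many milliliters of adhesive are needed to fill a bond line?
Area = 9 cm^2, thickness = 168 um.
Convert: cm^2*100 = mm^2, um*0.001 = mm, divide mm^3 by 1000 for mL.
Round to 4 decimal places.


= (9 * 100) * (168 * 0.001) / 1000
= 0.1512 mL

0.1512


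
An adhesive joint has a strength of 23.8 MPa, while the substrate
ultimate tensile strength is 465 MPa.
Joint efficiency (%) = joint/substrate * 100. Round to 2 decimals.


Efficiency = 23.8 / 465 * 100
= 5.12%

5.12


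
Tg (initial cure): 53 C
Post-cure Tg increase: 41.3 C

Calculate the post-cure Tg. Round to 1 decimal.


Post-cure Tg = 53 + 41.3 = 94.3 C

94.3


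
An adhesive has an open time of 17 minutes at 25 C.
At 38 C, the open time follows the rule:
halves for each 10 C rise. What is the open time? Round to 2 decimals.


Factor = 2^((38-25)/10) = 2.4623
Open time = 17 / 2.4623 = 6.90 min

6.90


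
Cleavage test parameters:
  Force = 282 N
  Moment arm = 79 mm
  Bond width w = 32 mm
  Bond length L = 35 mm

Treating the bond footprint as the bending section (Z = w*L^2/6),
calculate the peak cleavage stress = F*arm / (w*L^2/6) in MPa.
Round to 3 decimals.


M = 282 * 79 = 22278 N*mm
Z = 32 * 35^2 / 6 = 39200 / 6 mm^3
sigma = M / Z = 6 * 22278 / 39200 = 133668 / 39200
= 3.410 MPa

3.410


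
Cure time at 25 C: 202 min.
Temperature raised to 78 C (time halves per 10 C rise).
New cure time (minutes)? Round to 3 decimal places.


Acceleration factor = 2^(53/10) = 39.3966
New time = 202 / 39.3966 = 5.127 min

5.127


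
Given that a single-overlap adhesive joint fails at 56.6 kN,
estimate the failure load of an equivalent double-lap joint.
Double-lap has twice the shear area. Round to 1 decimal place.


Double-lap factor = 2
Expected load = 56.6 * 2 = 113.2 kN

113.2


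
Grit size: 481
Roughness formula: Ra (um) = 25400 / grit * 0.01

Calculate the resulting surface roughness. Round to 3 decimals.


Ra = 25400 / 481 * 0.01
= 0.528 um

0.528


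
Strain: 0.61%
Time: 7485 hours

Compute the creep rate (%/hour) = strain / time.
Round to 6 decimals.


Creep rate = 0.61 / 7485
= 0.000081 %/h

0.000081


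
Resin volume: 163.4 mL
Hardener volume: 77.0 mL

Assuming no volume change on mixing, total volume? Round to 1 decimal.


V_total = 163.4 + 77.0 = 240.4 mL

240.4


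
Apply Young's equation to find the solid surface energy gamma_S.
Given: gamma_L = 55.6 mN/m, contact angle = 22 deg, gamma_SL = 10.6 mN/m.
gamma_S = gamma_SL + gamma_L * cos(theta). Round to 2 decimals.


theta_rad = 22 * pi/180 = 0.383972
gamma_S = 10.6 + 55.6 * cos(0.383972)
= 62.15 mN/m

62.15


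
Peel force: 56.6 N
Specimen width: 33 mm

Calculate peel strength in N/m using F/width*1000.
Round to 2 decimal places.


Peel strength = 56.6 / 33 * 1000 = 1715.15 N/m

1715.15


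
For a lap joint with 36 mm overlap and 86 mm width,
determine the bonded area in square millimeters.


Area = 36 * 86 = 3096 mm^2

3096


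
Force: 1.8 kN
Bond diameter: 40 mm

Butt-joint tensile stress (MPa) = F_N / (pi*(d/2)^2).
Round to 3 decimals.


F_N = 1.8 * 1000 = 1800.0 N
A = pi*(20.0)^2 = 1256.6371 mm^2
stress = 1800.0 / 1256.6371 = 1.432 MPa

1.432


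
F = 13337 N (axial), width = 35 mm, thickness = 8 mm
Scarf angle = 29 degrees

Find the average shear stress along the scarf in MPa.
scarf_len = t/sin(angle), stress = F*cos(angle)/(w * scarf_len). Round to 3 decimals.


scarf_len = 8/sin(29 deg) = 16.5013
cos(29 deg) = 0.874620
stress = 13337*0.874620/(35*16.5013) = 20.197 MPa

20.197


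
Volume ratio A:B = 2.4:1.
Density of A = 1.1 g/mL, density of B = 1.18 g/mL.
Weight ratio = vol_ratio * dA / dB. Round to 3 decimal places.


Wt ratio = 2.4 * 1.1 / 1.18
= 2.237

2.237


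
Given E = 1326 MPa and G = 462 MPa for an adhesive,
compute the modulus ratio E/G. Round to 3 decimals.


E/G ratio = 1326 / 462 = 2.870

2.870


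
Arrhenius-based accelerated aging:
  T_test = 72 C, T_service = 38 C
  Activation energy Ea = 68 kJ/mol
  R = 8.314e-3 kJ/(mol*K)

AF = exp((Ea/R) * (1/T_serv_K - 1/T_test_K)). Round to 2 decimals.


T_test_K = 345.15, T_serv_K = 311.15
AF = exp((68/8.314e-3) * (1/311.15 - 1/345.15))
= 13.32

13.32


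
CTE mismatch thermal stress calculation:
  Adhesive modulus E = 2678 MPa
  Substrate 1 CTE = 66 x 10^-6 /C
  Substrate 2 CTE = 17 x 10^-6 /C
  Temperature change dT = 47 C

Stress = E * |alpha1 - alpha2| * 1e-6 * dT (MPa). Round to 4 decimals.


delta_alpha = |66 - 17| = 49 x 10^-6/C
Stress = 2678 * 49e-6 * 47
= 6.1674 MPa

6.1674


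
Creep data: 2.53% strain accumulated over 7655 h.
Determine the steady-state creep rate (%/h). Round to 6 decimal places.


Rate = 2.53 / 7655 = 0.000331 %/h

0.000331


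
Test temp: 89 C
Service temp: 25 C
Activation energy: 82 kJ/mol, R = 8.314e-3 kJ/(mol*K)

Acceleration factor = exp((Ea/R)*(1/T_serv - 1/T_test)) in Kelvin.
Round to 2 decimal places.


AF = exp((82/0.008314)*(1/298.15 - 1/362.15))
= 345.86

345.86


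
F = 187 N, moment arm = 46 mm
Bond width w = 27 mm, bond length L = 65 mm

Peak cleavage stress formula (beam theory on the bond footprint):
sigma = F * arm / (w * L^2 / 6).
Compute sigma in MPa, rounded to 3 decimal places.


sigma = (187 * 46) / (27 * 4225 / 6)
= 8602 * 6 / 114075
= 51612 / 114075
= 0.452 MPa

0.452


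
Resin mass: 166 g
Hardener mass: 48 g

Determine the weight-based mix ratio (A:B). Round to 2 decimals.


Ratio = 166 / 48 = 3.46

3.46


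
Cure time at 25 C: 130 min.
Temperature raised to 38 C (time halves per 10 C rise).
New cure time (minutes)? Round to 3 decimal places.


Acceleration factor = 2^(13/10) = 2.4623
New time = 130 / 2.4623 = 52.796 min

52.796


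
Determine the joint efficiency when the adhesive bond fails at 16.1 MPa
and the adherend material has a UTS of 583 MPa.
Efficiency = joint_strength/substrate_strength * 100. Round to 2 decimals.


Joint efficiency = 16.1 / 583 * 100
= 2.76%

2.76


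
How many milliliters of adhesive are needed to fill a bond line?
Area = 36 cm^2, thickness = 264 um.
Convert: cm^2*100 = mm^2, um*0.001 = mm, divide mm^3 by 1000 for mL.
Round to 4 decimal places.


= (36 * 100) * (264 * 0.001) / 1000
= 0.9504 mL

0.9504


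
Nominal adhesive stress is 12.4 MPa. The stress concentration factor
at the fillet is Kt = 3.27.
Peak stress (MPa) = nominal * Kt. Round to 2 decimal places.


Peak = 12.4 * 3.27 = 40.55 MPa

40.55


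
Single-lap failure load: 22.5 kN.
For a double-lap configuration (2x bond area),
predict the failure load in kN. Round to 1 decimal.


Failure load = 22.5 * 2 = 45.0 kN

45.0


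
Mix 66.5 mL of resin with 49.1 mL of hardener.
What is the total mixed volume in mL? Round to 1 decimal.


Total = 66.5 + 49.1 = 115.6 mL

115.6


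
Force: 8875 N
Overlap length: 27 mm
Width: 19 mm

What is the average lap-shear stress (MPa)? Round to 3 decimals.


Average shear stress = F / (overlap * width)
= 8875 / (27 * 19)
= 17.300 MPa

17.300


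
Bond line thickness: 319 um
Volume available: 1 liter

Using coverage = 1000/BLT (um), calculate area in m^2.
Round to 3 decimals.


1 L = 1e6 mm^3, thickness = 319 um = 0.319 mm
Area = 1e6 / 0.319 mm^2 = (1e6 / 0.319) / 1e6 m^2 = 1000 / 319 m^2
= 3.135 m^2

3.135


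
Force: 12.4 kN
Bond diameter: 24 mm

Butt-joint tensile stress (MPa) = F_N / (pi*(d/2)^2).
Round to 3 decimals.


F_N = 12.4 * 1000 = 12400.0 N
A = pi*(12.0)^2 = 452.3893 mm^2
stress = 12400.0 / 452.3893 = 27.410 MPa

27.410


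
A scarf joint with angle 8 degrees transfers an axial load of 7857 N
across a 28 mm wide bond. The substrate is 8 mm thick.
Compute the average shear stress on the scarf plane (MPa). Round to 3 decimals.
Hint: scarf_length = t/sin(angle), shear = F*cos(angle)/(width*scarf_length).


scarf_length = 8 / sin(8 deg) = 57.4824 mm
cos(8 deg) = 0.990268
shear stress = 7857 * 0.990268 / (28 * 57.4824)
= 4.834 MPa

4.834


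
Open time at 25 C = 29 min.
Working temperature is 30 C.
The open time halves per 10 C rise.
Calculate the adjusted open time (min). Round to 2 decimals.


factor = 2^((30 - 25) / 10) = 1.4142
ot = 29 / 1.4142 = 20.51 min

20.51


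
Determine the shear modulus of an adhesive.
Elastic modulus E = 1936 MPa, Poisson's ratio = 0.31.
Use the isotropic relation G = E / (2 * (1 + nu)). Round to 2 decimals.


G = 1936 / (2*(1+0.31)) = 1936 / 2.62
= 738.93 MPa

738.93


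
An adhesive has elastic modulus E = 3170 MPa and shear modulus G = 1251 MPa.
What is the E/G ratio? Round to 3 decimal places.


E/G = 3170 / 1251 = 2.534

2.534


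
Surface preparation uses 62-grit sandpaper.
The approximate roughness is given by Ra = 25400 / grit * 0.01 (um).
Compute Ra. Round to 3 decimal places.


Ra = 25400 / 62 * 0.01
= 254 / 62
= 4.097 um

4.097


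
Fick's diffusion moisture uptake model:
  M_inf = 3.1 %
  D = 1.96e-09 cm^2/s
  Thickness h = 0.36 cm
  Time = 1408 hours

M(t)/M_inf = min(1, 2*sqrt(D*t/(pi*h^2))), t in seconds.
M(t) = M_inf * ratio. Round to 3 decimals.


t_sec = 1408 * 3600 = 5068800
ratio = 2*sqrt(1.96e-09*5068800/(pi*0.36^2))
= min(1, 0.312416)
= 0.312416
M(t) = 3.1 * 0.312416 = 0.968 %

0.968


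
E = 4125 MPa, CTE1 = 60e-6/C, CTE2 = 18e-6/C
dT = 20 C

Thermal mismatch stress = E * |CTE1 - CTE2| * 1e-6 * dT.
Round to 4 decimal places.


= 4125 * 42e-6 * 20
= 3.4650 MPa

3.4650


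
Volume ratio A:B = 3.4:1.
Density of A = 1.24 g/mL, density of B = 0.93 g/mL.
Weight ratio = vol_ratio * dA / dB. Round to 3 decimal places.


Wt ratio = 3.4 * 1.24 / 0.93
= 4.533

4.533


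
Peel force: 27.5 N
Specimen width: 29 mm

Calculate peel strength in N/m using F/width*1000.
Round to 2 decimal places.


Peel strength = 27.5 / 29 * 1000 = 948.28 N/m

948.28


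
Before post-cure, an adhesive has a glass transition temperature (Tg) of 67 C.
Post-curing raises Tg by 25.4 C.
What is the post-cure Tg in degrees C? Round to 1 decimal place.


Tg_post = Tg_base + delta_Tg
= 67 + 25.4
= 92.4 C

92.4


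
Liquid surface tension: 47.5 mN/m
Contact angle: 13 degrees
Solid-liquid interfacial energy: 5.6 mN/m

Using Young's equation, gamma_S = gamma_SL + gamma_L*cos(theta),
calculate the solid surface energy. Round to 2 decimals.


gamma_S = 5.6 + 47.5 * cos(13)
= 51.88 mN/m

51.88


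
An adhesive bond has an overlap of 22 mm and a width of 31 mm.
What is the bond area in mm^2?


Bond area = overlap * width
= 22 * 31
= 682 mm^2

682


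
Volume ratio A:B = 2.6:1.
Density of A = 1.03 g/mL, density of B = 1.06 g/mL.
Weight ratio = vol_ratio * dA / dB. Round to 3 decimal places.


Wt ratio = 2.6 * 1.03 / 1.06
= 2.526

2.526


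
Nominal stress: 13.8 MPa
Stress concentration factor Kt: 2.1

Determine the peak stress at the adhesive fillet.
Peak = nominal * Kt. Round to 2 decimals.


Peak stress = 13.8 * 2.1
= 28.98 MPa

28.98


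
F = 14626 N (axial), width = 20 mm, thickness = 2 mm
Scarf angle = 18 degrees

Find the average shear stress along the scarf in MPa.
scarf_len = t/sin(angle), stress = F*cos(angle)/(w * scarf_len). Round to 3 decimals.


scarf_len = 2/sin(18 deg) = 6.4721
cos(18 deg) = 0.951057
stress = 14626*0.951057/(20*6.4721) = 107.462 MPa

107.462


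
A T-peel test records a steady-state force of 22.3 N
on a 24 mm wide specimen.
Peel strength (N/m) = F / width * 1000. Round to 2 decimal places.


Peel strength = 22.3 / 24 * 1000
= 929.17 N/m

929.17


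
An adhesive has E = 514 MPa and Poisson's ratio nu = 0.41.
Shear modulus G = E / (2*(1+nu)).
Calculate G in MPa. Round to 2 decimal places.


G = 514 / (2*(1+0.41))
= 514 / 2.82
= 182.27 MPa

182.27


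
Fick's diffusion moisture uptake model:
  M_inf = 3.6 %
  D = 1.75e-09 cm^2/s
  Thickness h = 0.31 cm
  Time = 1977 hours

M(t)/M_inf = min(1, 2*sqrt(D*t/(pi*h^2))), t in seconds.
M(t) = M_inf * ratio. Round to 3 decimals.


t_sec = 1977 * 3600 = 7117200
ratio = 2*sqrt(1.75e-09*7117200/(pi*0.31^2))
= min(1, 0.406225)
= 0.406225
M(t) = 3.6 * 0.406225 = 1.462 %

1.462


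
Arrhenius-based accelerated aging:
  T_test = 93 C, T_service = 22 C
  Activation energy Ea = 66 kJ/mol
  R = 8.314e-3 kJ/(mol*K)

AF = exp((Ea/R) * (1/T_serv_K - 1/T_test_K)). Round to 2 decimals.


T_test_K = 366.15, T_serv_K = 295.15
AF = exp((66/8.314e-3) * (1/295.15 - 1/366.15))
= 184.09

184.09


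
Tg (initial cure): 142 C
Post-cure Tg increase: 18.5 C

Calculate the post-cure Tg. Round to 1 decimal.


Post-cure Tg = 142 + 18.5 = 160.5 C

160.5


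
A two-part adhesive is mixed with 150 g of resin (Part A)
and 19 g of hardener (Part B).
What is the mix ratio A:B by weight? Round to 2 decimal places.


Mix ratio = mass_A / mass_B
= 150 / 19
= 7.89

7.89


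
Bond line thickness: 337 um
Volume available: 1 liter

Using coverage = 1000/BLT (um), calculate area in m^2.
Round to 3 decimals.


1 L = 1e6 mm^3, thickness = 337 um = 0.337 mm
Area = 1e6 / 0.337 mm^2 = (1e6 / 0.337) / 1e6 m^2 = 1000 / 337 m^2
= 2.967 m^2

2.967


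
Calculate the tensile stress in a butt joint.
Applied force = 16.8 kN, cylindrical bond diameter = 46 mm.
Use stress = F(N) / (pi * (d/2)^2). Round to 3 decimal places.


A = pi * 23.0^2 = 1661.9025 mm^2
sigma = 16800.0 / 1661.9025 = 10.109 MPa

10.109


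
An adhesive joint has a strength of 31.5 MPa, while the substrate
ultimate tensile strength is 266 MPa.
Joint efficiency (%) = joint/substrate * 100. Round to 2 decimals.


Efficiency = 31.5 / 266 * 100
= 11.84%

11.84


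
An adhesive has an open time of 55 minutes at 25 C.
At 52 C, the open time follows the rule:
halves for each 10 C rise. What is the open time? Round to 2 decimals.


Factor = 2^((52-25)/10) = 6.4980
Open time = 55 / 6.4980 = 8.46 min

8.46


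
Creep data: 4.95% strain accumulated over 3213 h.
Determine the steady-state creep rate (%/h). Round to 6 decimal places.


Rate = 4.95 / 3213 = 0.001541 %/h

0.001541


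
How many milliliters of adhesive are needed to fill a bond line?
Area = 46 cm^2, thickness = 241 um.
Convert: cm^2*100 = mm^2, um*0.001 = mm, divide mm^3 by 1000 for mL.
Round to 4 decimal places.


= (46 * 100) * (241 * 0.001) / 1000
= 1.1086 mL

1.1086


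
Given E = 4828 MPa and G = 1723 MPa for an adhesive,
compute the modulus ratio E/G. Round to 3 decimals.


E/G ratio = 4828 / 1723 = 2.802

2.802


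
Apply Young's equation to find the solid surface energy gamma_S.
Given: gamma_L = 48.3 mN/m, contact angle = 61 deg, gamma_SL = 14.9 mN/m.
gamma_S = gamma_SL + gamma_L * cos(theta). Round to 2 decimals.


theta_rad = 61 * pi/180 = 1.064651
gamma_S = 14.9 + 48.3 * cos(1.064651)
= 38.32 mN/m

38.32


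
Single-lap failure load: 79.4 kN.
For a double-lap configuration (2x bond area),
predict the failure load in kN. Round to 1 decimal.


Failure load = 79.4 * 2 = 158.8 kN

158.8


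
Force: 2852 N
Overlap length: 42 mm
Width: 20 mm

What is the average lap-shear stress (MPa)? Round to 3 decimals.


Average shear stress = F / (overlap * width)
= 2852 / (42 * 20)
= 3.395 MPa

3.395


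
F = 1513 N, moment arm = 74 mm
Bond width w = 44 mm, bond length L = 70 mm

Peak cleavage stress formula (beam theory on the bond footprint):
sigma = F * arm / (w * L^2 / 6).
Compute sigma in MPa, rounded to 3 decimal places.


sigma = (1513 * 74) / (44 * 4900 / 6)
= 111962 * 6 / 215600
= 671772 / 215600
= 3.116 MPa

3.116


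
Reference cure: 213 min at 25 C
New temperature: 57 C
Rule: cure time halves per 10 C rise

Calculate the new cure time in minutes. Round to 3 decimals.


factor = 2^((57-25)/10) = 9.1896
t_new = 213 / 9.1896 = 23.178 min

23.178


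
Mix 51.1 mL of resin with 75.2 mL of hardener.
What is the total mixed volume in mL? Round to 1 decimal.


Total = 51.1 + 75.2 = 126.3 mL

126.3


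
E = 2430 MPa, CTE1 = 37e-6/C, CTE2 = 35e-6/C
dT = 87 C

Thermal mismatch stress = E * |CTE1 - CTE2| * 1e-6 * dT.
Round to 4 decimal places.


= 2430 * 2e-6 * 87
= 0.4228 MPa

0.4228


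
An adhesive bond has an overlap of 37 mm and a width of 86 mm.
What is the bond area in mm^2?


Bond area = overlap * width
= 37 * 86
= 3182 mm^2

3182


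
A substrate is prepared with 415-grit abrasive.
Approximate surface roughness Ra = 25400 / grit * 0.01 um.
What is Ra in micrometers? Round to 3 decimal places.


Ra = 25400 / 415 * 0.01 = 0.612 um

0.612


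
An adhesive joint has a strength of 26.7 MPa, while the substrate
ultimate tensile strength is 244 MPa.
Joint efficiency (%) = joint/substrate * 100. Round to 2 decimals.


Efficiency = 26.7 / 244 * 100
= 10.94%

10.94


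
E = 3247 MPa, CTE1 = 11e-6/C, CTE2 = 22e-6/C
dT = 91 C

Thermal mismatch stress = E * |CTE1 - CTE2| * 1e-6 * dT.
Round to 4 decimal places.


= 3247 * 11e-6 * 91
= 3.2502 MPa

3.2502


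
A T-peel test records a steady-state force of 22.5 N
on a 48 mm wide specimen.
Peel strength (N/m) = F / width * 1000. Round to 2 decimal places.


Peel strength = 22.5 / 48 * 1000
= 468.75 N/m

468.75


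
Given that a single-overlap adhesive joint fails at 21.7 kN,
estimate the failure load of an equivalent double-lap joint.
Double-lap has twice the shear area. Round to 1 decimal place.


Double-lap factor = 2
Expected load = 21.7 * 2 = 43.4 kN

43.4


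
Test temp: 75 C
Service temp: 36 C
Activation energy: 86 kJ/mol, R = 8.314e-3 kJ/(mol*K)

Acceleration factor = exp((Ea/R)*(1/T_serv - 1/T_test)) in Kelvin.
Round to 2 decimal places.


AF = exp((86/0.008314)*(1/309.15 - 1/348.15))
= 42.44

42.44


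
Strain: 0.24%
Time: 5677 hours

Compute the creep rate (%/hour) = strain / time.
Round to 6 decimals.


Creep rate = 0.24 / 5677
= 0.000042 %/h

0.000042


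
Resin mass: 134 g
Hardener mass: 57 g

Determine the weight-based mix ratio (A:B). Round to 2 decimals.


Ratio = 134 / 57 = 2.35

2.35


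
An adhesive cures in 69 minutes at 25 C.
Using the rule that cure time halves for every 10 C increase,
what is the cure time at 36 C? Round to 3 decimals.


Factor = 2^((36 - 25) / 10) = 2.1435
Cure time = 69 / 2.1435
= 32.190 minutes

32.190


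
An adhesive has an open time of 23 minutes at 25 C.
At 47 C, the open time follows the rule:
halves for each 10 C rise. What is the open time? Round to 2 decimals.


Factor = 2^((47-25)/10) = 4.5948
Open time = 23 / 4.5948 = 5.01 min

5.01


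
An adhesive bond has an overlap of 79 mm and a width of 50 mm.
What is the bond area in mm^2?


Bond area = overlap * width
= 79 * 50
= 3950 mm^2

3950


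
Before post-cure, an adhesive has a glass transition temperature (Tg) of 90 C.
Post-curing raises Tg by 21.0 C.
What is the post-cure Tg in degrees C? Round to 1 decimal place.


Tg_post = Tg_base + delta_Tg
= 90 + 21.0
= 111.0 C

111.0


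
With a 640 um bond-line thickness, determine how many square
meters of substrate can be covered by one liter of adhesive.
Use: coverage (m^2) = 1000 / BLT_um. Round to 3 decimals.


Coverage = 1000 / 640 = 1.563 m^2

1.563


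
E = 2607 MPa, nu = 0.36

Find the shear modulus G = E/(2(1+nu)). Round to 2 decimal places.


G = 2607 / (2 * 1.36)
= 958.46 MPa

958.46


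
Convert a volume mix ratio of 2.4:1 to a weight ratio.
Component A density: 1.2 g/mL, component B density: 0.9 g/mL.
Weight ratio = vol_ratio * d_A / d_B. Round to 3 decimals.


= 2.4 * 1.2 / 0.9 = 3.200

3.200


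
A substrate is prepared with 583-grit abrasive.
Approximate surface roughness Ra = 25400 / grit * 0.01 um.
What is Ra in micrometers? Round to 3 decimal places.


Ra = 25400 / 583 * 0.01 = 0.436 um

0.436


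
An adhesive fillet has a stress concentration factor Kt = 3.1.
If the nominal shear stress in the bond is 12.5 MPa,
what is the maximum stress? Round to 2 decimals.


Max stress = 12.5 * 3.1 = 38.75 MPa

38.75


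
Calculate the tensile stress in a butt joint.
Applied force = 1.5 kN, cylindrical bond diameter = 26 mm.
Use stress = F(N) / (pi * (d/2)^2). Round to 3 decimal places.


A = pi * 13.0^2 = 530.9292 mm^2
sigma = 1500.0 / 530.9292 = 2.825 MPa

2.825


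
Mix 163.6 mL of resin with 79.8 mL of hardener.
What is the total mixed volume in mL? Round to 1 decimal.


Total = 163.6 + 79.8 = 243.4 mL

243.4


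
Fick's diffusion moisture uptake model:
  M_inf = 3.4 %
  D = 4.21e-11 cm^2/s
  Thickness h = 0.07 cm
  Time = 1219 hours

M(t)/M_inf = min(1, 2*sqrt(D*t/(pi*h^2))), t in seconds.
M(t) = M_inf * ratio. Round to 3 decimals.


t_sec = 1219 * 3600 = 4388400
ratio = 2*sqrt(4.21e-11*4388400/(pi*0.07^2))
= min(1, 0.219104)
= 0.219104
M(t) = 3.4 * 0.219104 = 0.745 %

0.745


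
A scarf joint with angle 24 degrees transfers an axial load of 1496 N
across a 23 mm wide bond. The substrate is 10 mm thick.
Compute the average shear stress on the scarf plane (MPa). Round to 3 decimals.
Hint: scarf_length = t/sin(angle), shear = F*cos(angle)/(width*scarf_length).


scarf_length = 10 / sin(24 deg) = 24.5859 mm
cos(24 deg) = 0.913545
shear stress = 1496 * 0.913545 / (23 * 24.5859)
= 2.417 MPa

2.417


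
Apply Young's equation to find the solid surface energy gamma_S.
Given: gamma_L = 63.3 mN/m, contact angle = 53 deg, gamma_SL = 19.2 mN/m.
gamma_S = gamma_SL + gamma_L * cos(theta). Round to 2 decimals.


theta_rad = 53 * pi/180 = 0.925025
gamma_S = 19.2 + 63.3 * cos(0.925025)
= 57.29 mN/m

57.29


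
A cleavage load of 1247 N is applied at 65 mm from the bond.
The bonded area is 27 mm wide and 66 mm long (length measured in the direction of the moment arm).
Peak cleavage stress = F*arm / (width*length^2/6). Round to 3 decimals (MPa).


Moment = 1247 * 65 = 81055 N*mm
Section modulus = 27 * 4356 / 6 = 117612 / 6 mm^3
Stress = 81055 / (117612 / 6) = 486330 / 117612
= 4.135 MPa

4.135


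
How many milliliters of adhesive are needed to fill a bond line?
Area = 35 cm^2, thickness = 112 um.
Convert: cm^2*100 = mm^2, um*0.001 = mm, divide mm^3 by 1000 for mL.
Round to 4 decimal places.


= (35 * 100) * (112 * 0.001) / 1000
= 0.3920 mL

0.3920


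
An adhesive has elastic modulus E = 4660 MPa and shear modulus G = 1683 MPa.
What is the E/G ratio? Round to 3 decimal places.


E/G = 4660 / 1683 = 2.769

2.769


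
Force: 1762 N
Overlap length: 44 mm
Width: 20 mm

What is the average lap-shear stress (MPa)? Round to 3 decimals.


Average shear stress = F / (overlap * width)
= 1762 / (44 * 20)
= 2.002 MPa

2.002


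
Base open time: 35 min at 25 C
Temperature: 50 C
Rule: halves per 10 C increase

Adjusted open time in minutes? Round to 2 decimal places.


Acceleration = 2^((50-25)/10) = 5.6569
Open time = 35 / 5.6569 = 6.19 min

6.19


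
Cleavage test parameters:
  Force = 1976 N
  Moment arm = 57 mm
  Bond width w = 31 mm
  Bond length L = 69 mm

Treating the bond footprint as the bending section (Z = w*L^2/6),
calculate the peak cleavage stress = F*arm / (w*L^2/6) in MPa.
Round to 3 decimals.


M = 1976 * 57 = 112632 N*mm
Z = 31 * 69^2 / 6 = 147591 / 6 mm^3
sigma = M / Z = 6 * 112632 / 147591 = 675792 / 147591
= 4.579 MPa

4.579


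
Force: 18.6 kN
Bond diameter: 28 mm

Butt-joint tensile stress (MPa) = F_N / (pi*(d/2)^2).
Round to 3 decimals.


F_N = 18.6 * 1000 = 18600.0 N
A = pi*(14.0)^2 = 615.7522 mm^2
stress = 18600.0 / 615.7522 = 30.207 MPa

30.207


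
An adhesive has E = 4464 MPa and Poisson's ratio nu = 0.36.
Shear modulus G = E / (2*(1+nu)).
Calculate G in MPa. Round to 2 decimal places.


G = 4464 / (2*(1+0.36))
= 4464 / 2.72
= 1641.18 MPa

1641.18


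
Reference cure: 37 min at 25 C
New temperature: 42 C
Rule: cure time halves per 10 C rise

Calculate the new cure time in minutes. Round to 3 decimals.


factor = 2^((42-25)/10) = 3.2490
t_new = 37 / 3.2490 = 11.388 min

11.388


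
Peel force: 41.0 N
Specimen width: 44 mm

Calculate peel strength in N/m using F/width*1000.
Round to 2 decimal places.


Peel strength = 41.0 / 44 * 1000 = 931.82 N/m

931.82


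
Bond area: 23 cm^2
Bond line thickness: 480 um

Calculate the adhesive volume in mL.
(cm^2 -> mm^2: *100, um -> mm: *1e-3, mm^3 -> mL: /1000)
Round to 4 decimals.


V = 23*100 * 480*1e-3 / 1000
= 1.1040 mL

1.1040


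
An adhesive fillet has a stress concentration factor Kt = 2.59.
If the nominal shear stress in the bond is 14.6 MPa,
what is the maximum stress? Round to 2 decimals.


Max stress = 14.6 * 2.59 = 37.81 MPa

37.81


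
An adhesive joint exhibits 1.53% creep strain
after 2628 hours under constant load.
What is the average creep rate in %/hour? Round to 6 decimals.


Creep rate = strain / time
= 1.53 / 2628
= 0.000582 %/h

0.000582


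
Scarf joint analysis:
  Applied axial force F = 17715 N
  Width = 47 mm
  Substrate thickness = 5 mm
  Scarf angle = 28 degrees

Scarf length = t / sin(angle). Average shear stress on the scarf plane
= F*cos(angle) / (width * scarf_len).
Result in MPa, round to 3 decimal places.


Scarf length = 5 / sin(28 deg) = 10.6503 mm
cos(28 deg) = 0.882948
Shear = 17715 * 0.882948 / (47 * 10.6503)
= 31.248 MPa

31.248


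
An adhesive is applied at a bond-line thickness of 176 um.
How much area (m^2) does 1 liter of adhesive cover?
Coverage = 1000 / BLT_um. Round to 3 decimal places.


Coverage = 1000 / 176 = 5.682 m^2

5.682


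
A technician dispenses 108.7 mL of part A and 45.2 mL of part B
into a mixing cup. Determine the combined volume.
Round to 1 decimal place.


Combined volume = 108.7 + 45.2
= 153.9 mL

153.9


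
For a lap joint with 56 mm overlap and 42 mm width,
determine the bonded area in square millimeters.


Area = 56 * 42 = 2352 mm^2

2352


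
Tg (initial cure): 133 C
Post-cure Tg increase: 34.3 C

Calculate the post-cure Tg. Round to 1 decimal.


Post-cure Tg = 133 + 34.3 = 167.3 C

167.3


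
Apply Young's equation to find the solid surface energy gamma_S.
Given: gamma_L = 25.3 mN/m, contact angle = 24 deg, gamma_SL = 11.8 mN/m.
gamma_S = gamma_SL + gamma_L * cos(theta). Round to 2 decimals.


theta_rad = 24 * pi/180 = 0.418879
gamma_S = 11.8 + 25.3 * cos(0.418879)
= 34.91 mN/m

34.91


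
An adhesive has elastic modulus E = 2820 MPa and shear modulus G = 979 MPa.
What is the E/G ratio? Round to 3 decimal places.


E/G = 2820 / 979 = 2.880

2.880


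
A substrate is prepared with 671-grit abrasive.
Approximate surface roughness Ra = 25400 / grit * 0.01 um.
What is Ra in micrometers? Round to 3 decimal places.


Ra = 25400 / 671 * 0.01 = 0.379 um

0.379


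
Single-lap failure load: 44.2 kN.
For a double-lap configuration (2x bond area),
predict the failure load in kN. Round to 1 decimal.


Failure load = 44.2 * 2 = 88.4 kN

88.4


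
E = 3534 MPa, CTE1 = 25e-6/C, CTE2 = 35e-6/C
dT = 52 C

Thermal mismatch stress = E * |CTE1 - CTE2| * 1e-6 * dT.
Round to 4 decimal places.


= 3534 * 10e-6 * 52
= 1.8377 MPa

1.8377


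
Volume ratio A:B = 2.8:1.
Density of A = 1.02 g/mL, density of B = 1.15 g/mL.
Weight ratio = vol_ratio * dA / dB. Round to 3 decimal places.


Wt ratio = 2.8 * 1.02 / 1.15
= 2.483

2.483


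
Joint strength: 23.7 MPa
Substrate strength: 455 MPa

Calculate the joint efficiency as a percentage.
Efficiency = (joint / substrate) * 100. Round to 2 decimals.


Efficiency = (23.7 / 455) * 100 = 5.21%

5.21


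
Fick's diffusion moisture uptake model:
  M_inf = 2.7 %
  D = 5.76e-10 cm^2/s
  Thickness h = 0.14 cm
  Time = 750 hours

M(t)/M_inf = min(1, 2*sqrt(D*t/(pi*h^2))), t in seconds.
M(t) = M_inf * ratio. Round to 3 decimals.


t_sec = 750 * 3600 = 2700000
ratio = 2*sqrt(5.76e-10*2700000/(pi*0.14^2))
= min(1, 0.317848)
= 0.317848
M(t) = 2.7 * 0.317848 = 0.858 %

0.858


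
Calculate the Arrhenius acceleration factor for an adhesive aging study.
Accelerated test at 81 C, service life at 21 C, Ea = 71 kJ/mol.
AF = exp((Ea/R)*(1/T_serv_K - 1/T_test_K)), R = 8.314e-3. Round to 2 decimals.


T_test = 354.15 K, T_serv = 294.15 K
Ea/R = 71 / 0.008314 = 8539.81
AF = exp(8539.81 * (1/294.15 - 1/354.15))
= 136.81

136.81


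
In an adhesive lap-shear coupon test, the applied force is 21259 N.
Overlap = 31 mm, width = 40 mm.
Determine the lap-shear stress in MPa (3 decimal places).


stress = F / (overlap * width)
= 21259 / (31 * 40)
= 17.144 MPa

17.144


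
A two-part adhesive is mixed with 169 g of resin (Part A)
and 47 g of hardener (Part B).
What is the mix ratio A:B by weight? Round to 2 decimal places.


Mix ratio = mass_A / mass_B
= 169 / 47
= 3.60

3.60


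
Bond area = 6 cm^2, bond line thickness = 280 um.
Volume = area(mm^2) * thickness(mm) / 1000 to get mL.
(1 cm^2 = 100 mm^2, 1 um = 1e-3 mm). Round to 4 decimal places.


area_mm2 = 6 * 100 = 600
blt_mm = 280 * 1e-3 = 0.28
vol_mm3 = 600 * 0.28 = 168.0
vol_mL = 168.0 / 1000 = 0.1680 mL

0.1680


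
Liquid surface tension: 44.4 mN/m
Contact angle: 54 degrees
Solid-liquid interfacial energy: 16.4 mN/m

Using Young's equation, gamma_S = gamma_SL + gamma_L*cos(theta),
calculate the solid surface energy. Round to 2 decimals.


gamma_S = 16.4 + 44.4 * cos(54)
= 42.50 mN/m

42.50


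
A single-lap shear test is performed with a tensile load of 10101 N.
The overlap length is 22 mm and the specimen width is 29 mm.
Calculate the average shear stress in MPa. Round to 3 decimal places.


Shear stress = F / (overlap * width)
= 10101 / (22 * 29)
= 10101 / 638
= 15.832 MPa

15.832


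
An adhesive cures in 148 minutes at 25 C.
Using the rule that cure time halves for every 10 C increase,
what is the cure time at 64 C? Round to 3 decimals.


Factor = 2^((64 - 25) / 10) = 14.9285
Cure time = 148 / 14.9285
= 9.914 minutes

9.914


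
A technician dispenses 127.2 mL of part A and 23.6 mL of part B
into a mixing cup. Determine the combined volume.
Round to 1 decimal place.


Combined volume = 127.2 + 23.6
= 150.8 mL

150.8


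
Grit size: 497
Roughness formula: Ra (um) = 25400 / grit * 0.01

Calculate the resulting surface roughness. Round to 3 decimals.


Ra = 25400 / 497 * 0.01
= 0.511 um

0.511


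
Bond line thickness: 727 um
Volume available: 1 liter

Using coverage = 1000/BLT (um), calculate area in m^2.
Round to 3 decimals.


1 L = 1e6 mm^3, thickness = 727 um = 0.727 mm
Area = 1e6 / 0.727 mm^2 = (1e6 / 0.727) / 1e6 m^2 = 1000 / 727 m^2
= 1.376 m^2

1.376


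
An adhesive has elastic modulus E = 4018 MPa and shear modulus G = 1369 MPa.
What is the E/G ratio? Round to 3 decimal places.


E/G = 4018 / 1369 = 2.935

2.935


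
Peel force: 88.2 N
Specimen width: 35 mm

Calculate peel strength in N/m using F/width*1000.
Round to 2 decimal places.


Peel strength = 88.2 / 35 * 1000 = 2520.00 N/m

2520.00


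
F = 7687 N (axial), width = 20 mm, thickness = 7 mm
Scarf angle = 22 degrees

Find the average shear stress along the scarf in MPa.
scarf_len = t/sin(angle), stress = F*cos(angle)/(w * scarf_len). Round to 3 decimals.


scarf_len = 7/sin(22 deg) = 18.6863
cos(22 deg) = 0.927184
stress = 7687*0.927184/(20*18.6863) = 19.071 MPa

19.071


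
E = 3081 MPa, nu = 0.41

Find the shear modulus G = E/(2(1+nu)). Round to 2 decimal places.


G = 3081 / (2 * 1.41)
= 1092.55 MPa

1092.55


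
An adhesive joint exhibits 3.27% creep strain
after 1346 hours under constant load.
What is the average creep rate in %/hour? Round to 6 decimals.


Creep rate = strain / time
= 3.27 / 1346
= 0.002429 %/h

0.002429


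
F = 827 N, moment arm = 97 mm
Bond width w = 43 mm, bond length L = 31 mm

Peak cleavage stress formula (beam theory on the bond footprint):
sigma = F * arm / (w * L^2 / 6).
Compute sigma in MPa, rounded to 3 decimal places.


sigma = (827 * 97) / (43 * 961 / 6)
= 80219 * 6 / 41323
= 481314 / 41323
= 11.648 MPa

11.648


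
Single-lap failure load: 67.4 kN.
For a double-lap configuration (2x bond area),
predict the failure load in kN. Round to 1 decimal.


Failure load = 67.4 * 2 = 134.8 kN

134.8


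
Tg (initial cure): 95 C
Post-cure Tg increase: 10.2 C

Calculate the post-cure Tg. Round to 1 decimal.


Post-cure Tg = 95 + 10.2 = 105.2 C

105.2


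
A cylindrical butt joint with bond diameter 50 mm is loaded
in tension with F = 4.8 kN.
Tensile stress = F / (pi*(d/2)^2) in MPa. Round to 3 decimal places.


Area = pi * (50/2)^2 = 1963.4954 mm^2
Stress = 4.8*1000 / 1963.4954
= 2.445 MPa

2.445


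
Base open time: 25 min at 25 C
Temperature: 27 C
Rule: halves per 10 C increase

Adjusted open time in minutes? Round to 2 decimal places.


Acceleration = 2^((27-25)/10) = 1.1487
Open time = 25 / 1.1487 = 21.76 min

21.76


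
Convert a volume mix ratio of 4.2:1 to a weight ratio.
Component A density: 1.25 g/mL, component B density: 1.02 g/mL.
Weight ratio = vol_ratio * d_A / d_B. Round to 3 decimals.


= 4.2 * 1.25 / 1.02 = 5.147

5.147


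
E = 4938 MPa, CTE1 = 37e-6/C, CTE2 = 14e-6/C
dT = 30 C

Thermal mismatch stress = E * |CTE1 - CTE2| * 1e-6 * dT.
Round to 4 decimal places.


= 4938 * 23e-6 * 30
= 3.4072 MPa

3.4072


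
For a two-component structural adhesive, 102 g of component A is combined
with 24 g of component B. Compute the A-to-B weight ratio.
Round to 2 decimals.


Weight ratio A:B = 102 / 24
= 4.25

4.25


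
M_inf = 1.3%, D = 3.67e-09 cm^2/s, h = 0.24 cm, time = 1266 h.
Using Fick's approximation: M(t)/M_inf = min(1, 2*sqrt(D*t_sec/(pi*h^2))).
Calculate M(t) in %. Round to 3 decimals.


t = 4557600 s
ratio = min(1, 2*sqrt(3.67e-09*4557600/(pi*0.0576)))
= 0.608058
M(t) = 1.3 * 0.608058 = 0.790%

0.790


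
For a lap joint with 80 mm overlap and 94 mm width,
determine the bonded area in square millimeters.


Area = 80 * 94 = 7520 mm^2

7520


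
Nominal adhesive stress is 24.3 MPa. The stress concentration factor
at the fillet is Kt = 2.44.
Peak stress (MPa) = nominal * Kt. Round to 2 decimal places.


Peak = 24.3 * 2.44 = 59.29 MPa

59.29


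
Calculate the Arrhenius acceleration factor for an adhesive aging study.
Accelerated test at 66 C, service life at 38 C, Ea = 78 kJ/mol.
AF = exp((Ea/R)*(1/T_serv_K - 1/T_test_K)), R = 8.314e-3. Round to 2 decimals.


T_test = 339.15 K, T_serv = 311.15 K
Ea/R = 78 / 0.008314 = 9381.77
AF = exp(9381.77 * (1/311.15 - 1/339.15))
= 12.05

12.05


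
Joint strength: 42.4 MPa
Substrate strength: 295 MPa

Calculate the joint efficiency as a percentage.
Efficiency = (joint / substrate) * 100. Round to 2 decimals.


Efficiency = (42.4 / 295) * 100 = 14.37%

14.37


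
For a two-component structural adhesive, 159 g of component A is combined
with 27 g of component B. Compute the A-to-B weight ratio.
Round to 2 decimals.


Weight ratio A:B = 159 / 27
= 5.89

5.89


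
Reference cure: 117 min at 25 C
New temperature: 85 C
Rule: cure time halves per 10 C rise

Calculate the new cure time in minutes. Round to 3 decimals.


factor = 2^((85-25)/10) = 64.0000
t_new = 117 / 64.0000 = 1.828 min

1.828


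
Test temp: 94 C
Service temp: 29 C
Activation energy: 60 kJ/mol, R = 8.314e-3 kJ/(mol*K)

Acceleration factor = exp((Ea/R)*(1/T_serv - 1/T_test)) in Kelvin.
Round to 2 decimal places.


AF = exp((60/0.008314)*(1/302.15 - 1/367.15))
= 68.62

68.62


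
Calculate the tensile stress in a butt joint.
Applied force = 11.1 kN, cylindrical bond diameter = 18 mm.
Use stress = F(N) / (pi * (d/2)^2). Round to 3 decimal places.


A = pi * 9.0^2 = 254.4690 mm^2
sigma = 11100.0 / 254.4690 = 43.620 MPa

43.620


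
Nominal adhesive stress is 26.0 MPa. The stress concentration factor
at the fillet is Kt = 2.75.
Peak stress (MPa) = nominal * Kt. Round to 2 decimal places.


Peak = 26.0 * 2.75 = 71.50 MPa

71.50


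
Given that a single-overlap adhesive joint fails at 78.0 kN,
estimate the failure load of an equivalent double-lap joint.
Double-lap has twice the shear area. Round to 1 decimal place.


Double-lap factor = 2
Expected load = 78.0 * 2 = 156.0 kN

156.0


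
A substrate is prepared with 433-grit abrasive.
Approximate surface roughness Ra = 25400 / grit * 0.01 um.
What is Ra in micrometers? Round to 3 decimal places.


Ra = 25400 / 433 * 0.01 = 0.587 um

0.587
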